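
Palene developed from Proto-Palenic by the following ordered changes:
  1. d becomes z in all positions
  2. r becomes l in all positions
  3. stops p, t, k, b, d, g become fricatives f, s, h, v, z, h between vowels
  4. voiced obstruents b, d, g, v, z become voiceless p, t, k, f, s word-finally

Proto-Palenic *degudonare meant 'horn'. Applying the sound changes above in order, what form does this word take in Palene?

Palene: *degudonare > zeguzonare > zeguzonale > zehuzonale  (by unconditioned shift, unconditioned shift, intervocalic lenition)

zehuzonale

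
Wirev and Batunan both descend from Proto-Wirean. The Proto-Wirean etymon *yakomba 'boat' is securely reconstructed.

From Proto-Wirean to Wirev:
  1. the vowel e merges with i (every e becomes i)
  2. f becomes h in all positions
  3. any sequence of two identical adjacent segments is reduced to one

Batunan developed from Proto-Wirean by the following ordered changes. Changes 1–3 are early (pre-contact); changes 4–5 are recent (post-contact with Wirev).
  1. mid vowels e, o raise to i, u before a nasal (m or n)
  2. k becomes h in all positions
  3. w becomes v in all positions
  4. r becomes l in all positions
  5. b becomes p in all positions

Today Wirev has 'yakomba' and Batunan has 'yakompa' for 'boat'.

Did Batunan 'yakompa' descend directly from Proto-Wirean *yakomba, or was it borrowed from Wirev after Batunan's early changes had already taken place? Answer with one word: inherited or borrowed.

borrowed

If inherited, *yakomba would pass through all of Batunan's changes:
Batunan: start from *yakomba.
  rule 1 (pre-nasal raising): yakomba → yakumba
  rule 2 (unconditioned shift): yakumba → yahumba
  rule 3: no change — yahumba
  rule 4: no change — yahumba
  rule 5 (unconditioned shift): yahumba → yahumpa
  ⇒ Batunan yahumpa
If borrowed from Wirev 'yakomba' after the early changes, it would undergo only the recent ones:
  rule 4 (unconditioned shift): no change (yakomba)
  rule 5 (unconditioned shift): yakomba → yakompa
  ⇒ as a loan: yakompa
Batunan 'yakompa' matches the loan outcome 'yakompa', not the inherited 'yahumpa' — it skipped the early Batunan changes, so it was borrowed from Wirev.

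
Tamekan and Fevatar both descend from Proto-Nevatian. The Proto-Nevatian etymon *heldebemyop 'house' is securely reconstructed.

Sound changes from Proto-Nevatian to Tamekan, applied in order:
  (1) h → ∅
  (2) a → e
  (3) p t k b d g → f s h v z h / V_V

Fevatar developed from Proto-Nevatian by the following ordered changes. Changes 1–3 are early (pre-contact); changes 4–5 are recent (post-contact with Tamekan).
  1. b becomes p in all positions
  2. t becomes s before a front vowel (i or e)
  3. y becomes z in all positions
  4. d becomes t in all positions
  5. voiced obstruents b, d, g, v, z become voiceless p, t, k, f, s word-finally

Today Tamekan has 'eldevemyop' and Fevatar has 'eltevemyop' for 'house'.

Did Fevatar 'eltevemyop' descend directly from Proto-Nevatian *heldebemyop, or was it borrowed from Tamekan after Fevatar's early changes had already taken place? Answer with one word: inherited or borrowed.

If inherited, *heldebemyop would pass through all of Fevatar's changes:
Fevatar: *heldebemyop
  heldebemyop → heldepemyop   [unconditioned shift]
  heldepemyop (rule 2 does not apply)
  heldepemyop → heldepemzop   [unconditioned shift]
  heldepemzop → heltepemzop   [unconditioned shift]
  heltepemzop (rule 5 does not apply)
  giving Fevatar heltepemzop.
If borrowed from Tamekan 'eldevemyop' after the early changes, it would undergo only the recent ones:
  rule 4 (unconditioned shift): eldevemyop → eltevemyop
  rule 5 (final devoicing): no change (eltevemyop)
  ⇒ as a loan: eltevemyop
Fevatar 'eltevemyop' matches the loan outcome 'eltevemyop', not the inherited 'heltepemzop' — it skipped the early Fevatar changes, so it was borrowed from Tamekan.

borrowed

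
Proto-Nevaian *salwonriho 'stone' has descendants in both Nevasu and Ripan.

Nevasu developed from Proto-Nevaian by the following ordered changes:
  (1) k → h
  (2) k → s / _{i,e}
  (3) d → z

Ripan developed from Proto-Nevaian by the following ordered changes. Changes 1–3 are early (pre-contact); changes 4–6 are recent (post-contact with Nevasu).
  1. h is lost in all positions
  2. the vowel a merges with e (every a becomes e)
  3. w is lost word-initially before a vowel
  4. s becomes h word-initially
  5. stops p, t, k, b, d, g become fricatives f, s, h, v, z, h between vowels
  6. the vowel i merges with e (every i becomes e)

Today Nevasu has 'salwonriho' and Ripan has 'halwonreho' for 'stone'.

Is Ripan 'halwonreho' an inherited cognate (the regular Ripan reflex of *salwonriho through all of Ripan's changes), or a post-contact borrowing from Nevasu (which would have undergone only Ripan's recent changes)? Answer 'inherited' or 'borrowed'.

borrowed

If inherited, *salwonriho would pass through all of Ripan's changes:
Ripan: *salwonriho > salwonrio > selwonrio > helwonrio > helwonreo  (by h-loss, vowel merger, debuccalisation, vowel merger)
If borrowed from Nevasu 'salwonriho' after the early changes, it would undergo only the recent ones:
  rule 4 (debuccalisation): salwonriho → halwonriho
  rule 5 (intervocalic lenition): no change (halwonriho)
  rule 6 (vowel merger): halwonriho → halwonreho
  ⇒ as a loan: halwonreho
Ripan 'halwonreho' matches the loan outcome 'halwonreho', not the inherited 'helwonreo' — it skipped the early Ripan changes, so it was borrowed from Nevasu.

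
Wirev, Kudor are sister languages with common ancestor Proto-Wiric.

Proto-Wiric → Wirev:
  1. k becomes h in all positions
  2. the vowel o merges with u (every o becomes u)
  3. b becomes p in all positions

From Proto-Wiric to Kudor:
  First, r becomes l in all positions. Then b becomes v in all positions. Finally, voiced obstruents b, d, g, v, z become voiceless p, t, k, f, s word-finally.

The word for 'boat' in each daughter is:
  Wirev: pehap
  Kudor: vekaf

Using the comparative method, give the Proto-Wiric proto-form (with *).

*bekab

Position 3: Wirev has h, Kudor has k. Taking the neighbouring segments as reconstructed: Wirev h could go back to *k or *h; Kudor k can only go back to *k — the one source consistent with every daughter is *k.
Position 5: Wirev has p, Kudor has f. Taking the neighbouring segments as reconstructed: Wirev p could go back to *p or *b; Kudor f could go back to *b or *f or *v — the one source consistent with every daughter is *b.
Position 1: Wirev has p, Kudor has v. Taking the neighbouring segments as reconstructed: Wirev p could go back to *p or *b; Kudor v could go back to *b or *v — the one source consistent with every daughter is *b.
This points to *bekab. Verify forward in each daughter:
Wirev: *bekab
  bekab → behab   [unconditioned shift]
  behab (rule 2 does not apply)
  behab → pehap   [unconditioned shift]
  giving Wirev pehap.
Kudor: start from *bekab.
  rule 1: no change — bekab
  rule 2 (unconditioned shift): bekab → vekav
  rule 3 (final devoicing): vekav → vekaf
  ⇒ Kudor vekaf
No other proto-form is consistent with every reflex, so the reconstruction is *bekab.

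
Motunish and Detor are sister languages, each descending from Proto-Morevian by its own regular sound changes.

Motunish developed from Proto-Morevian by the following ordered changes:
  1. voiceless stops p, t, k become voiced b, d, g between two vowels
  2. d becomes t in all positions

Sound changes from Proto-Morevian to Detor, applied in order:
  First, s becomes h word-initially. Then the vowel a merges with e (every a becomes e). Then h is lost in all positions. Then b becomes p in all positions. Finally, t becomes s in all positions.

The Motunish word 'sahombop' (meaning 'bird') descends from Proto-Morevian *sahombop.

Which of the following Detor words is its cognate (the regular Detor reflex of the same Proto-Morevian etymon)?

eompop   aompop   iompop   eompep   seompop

Detor: *sahombop
  sahombop → hahombop   [debuccalisation]
  hahombop → hehombop   [vowel merger]
  hehombop → eombop   [h-loss]
  eombop → eompop   [unconditioned shift]
  eompop (rule 5 does not apply)
  giving Detor eompop.
Only 'eompop' matches the regular Detor development of *sahombop.

eompop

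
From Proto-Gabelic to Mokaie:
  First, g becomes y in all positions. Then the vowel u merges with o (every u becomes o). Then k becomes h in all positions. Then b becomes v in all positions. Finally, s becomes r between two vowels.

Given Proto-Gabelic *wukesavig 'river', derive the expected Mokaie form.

woheraviy

Mokaie: *wukesavig
  wukesavig → wukesaviy   [unconditioned shift]
  wukesaviy → wokesaviy   [vowel merger]
  wokesaviy → wohesaviy   [unconditioned shift]
  wohesaviy (rule 4 does not apply)
  wohesaviy → woheraviy   [rhotacism]
  giving Mokaie woheraviy.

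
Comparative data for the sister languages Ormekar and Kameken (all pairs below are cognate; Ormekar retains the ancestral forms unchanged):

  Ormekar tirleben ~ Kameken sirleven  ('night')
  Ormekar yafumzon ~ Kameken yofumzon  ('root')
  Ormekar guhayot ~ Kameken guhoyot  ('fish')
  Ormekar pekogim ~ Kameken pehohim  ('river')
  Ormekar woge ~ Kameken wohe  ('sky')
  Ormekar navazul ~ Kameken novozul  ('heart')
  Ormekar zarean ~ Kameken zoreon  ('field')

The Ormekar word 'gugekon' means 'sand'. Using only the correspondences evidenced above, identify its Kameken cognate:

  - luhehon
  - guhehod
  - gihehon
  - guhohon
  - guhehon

guhehon

woge ~ wohe — Ormekar g corresponds to Kameken h between vowels (before a front vowel).
pekogim ~ pehohim — Ormekar k corresponds to Kameken h between vowels (before a back vowel).
Applying these to Ormekar 'gugekon':
  gugekon → guhekon   (g→h between vowels (before a front vowel))
  guhekon → guhehon   (k→h between vowels (before a back vowel))
So the Kameken cognate is 'guhehon'.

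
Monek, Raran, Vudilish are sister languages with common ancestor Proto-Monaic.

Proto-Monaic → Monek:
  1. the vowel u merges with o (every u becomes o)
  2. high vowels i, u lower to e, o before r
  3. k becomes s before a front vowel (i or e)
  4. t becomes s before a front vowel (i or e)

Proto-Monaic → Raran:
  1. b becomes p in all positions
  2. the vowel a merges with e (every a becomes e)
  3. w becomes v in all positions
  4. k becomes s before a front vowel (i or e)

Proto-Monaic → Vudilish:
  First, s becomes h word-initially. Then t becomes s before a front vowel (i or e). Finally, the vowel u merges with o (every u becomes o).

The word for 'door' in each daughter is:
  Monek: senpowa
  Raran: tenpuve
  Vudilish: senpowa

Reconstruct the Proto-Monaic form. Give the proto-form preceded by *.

*tenpuwa

Position 7: Monek has a, Raran has e, Vudilish has a. Monek preserves a here (none of its changes turn any other segment into a), so the proto-segment is *a.
Position 6: Monek has w, Raran has v, Vudilish has w. Monek preserves w here (none of its changes turn any other segment into w), so the proto-segment is *w.
Position 1: Monek has s, Raran has t, Vudilish has s. Raran preserves t here (none of its changes turn any other segment into t), so the proto-segment is *t.
Verify the candidate proto-form against each daughter:
Monek: *tenpuwa
  tenpuwa → tenpowa   [vowel merger]
  tenpowa (rule 2 does not apply)
  tenpowa (rule 3 does not apply)
  tenpowa → senpowa   [palatalisation]
  giving Monek senpowa.
Raran: *tenpuwa > tenpuwe > tenpuve  (by vowel merger, unconditioned shift)
Vudilish: *tenpuwa
  tenpuwa (rule 1 does not apply)
  tenpuwa → senpuwa   [palatalisation]
  senpuwa → senpowa   [vowel merger]
  giving Vudilish senpowa.
Only *tenpuwa yields all of Monek senpowa, Raran tenpuve, Vudilish senpowa.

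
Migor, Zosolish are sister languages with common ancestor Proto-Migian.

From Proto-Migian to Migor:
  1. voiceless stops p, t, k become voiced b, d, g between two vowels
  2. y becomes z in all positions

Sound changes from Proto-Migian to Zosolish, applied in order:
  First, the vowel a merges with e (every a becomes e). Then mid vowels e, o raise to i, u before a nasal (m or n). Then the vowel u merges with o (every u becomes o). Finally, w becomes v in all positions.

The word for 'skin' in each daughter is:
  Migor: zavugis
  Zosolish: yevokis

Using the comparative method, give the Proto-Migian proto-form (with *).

Position 1: Migor has z, Zosolish has y. Zosolish preserves y here (none of its changes turn any other segment into y), so the proto-segment is *y.
Position 4: Migor has u, Zosolish has o. Migor preserves u here (none of its changes turn any other segment into u), so the proto-segment is *u.
Position 5: Migor has g, Zosolish has k. Zosolish preserves k here (none of its changes turn any other segment into k), so the proto-segment is *k.
Continuing position by position gives *yavukis; check it forward:
Migor: *yavukis
  yavukis → yavugis   [intervocalic voicing]
  yavugis → zavugis   [unconditioned shift]
  giving Migor zavugis.
Zosolish: start from *yavukis.
  rule 1 (vowel merger): yavukis → yevukis
  rule 2: no change — yevukis
  rule 3 (vowel merger): yevukis → yevokis
  rule 4: no change — yevokis
  ⇒ Zosolish yevokis
Only *yavukis yields all of Migor zavugis, Zosolish yevokis.

*yavukis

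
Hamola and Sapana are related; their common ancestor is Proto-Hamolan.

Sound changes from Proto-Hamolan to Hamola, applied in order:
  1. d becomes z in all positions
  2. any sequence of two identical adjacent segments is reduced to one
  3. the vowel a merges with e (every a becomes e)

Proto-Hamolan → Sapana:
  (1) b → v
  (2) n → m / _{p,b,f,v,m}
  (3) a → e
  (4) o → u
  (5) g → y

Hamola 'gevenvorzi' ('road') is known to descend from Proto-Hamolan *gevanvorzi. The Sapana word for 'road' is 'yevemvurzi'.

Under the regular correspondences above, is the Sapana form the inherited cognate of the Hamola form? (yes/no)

Derive the expected Sapana reflex of *gevanvorzi:
Sapana: *gevanvorzi
  gevanvorzi (rule 1 does not apply)
  gevanvorzi → gevamvorzi   [nasal place assimilation]
  gevamvorzi → gevemvorzi   [vowel merger]
  gevemvorzi → gevemvurzi   [vowel merger]
  gevemvurzi → yevemvurzi   [unconditioned shift]
  giving Sapana yevemvurzi.
Sapana 'yevemvurzi' matches the regular reflex exactly, so the pair is cognate.

yes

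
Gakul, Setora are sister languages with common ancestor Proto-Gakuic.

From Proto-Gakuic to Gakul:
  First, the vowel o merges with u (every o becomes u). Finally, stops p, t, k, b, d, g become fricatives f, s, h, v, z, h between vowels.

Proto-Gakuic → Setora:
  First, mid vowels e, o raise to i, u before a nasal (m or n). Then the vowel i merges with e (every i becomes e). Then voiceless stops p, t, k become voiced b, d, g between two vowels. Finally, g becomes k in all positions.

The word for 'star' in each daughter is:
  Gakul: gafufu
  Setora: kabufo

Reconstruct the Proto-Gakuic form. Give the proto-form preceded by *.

*gapufo

Position 6: Gakul has u, Setora has o. Setora preserves o here (none of its changes turn any other segment into o), so the proto-segment is *o.
Position 1: Gakul has g, Setora has k. Gakul preserves g here (none of its changes turn any other segment into g), so the proto-segment is *g.
This points to *gapufo. Verify forward in each daughter:
Gakul: start from *gapufo.
  rule 1 (vowel merger): gapufo → gapufu
  rule 2 (intervocalic lenition): gapufu → gafufu
  ⇒ Gakul gafufu
Setora: *gapufo
  gapufo (rule 1 does not apply)
  gapufo (rule 2 does not apply)
  gapufo → gabufo   [intervocalic voicing]
  gabufo → kabufo   [unconditioned shift]
  giving Setora kabufo.
No other proto-form is consistent with every reflex, so the reconstruction is *gapufo.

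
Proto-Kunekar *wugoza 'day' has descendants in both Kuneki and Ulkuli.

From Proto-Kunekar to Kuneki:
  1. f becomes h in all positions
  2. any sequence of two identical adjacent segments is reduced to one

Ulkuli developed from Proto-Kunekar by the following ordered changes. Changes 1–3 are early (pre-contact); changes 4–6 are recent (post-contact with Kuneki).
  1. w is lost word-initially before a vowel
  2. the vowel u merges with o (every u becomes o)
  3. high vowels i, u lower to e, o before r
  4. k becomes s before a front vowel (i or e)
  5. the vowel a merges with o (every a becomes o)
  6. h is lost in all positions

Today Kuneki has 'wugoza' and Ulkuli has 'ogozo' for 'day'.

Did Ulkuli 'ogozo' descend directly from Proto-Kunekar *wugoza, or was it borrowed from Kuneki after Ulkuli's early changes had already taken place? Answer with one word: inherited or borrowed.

If inherited, *wugoza would pass through all of Ulkuli's changes:
Ulkuli: start from *wugoza.
  rule 1 (glide loss): wugoza → ugoza
  rule 2 (vowel merger): ugoza → ogoza
  rule 3: no change — ogoza
  rule 4: no change — ogoza
  rule 5 (vowel merger): ogoza → ogozo
  rule 6: no change — ogozo
  ⇒ Ulkuli ogozo
If borrowed from Kuneki 'wugoza' after the early changes, it would undergo only the recent ones:
  rule 4 (palatalisation): no change (wugoza)
  rule 5 (vowel merger): wugoza → wugozo
  rule 6 (h-loss): no change (wugozo)
  ⇒ as a loan: wugozo
Ulkuli 'ogozo' matches the inherited outcome exactly, so it is an inherited cognate, not a loan.

inherited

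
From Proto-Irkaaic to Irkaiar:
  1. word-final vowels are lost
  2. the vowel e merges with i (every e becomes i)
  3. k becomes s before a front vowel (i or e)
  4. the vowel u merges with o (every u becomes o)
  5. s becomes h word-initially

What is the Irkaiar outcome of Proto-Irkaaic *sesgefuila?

hisgifoil

Irkaiar: *sesgefuila > sesgefuil > sisgifuil > sisgifoil > hisgifoil  (by apocope, vowel merger, vowel merger, debuccalisation)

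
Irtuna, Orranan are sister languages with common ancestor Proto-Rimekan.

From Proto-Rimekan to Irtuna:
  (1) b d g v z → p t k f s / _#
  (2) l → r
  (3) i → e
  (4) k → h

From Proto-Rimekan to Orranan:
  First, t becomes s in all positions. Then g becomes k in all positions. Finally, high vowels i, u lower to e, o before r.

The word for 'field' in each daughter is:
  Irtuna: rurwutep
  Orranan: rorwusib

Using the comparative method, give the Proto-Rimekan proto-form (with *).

*rurwutib

Position 6: Irtuna has t, Orranan has s. Taking the neighbouring segments as reconstructed: Irtuna t can only go back to *t; Orranan s could go back to *t or *s — the one source consistent with every daughter is *t.
Position 2: Irtuna has u, Orranan has o. Irtuna preserves u here (none of its changes turn any other segment into u), so the proto-segment is *u.
Continuing position by position gives *rurwutib; check it forward:
Irtuna: *rurwutib
  rurwutib → rurwutip   [final devoicing]
  rurwutip (rule 2 does not apply)
  rurwutip → rurwutep   [vowel merger]
  rurwutep (rule 4 does not apply)
  giving Irtuna rurwutep.
Orranan: start from *rurwutib.
  rule 1 (unconditioned shift): rurwutib → rurwusib
  rule 2: no change — rurwusib
  rule 3 (pre-rhotic lowering): rurwusib → rorwusib
  ⇒ Orranan rorwusib
No other proto-form is consistent with every reflex, so the reconstruction is *rurwutib.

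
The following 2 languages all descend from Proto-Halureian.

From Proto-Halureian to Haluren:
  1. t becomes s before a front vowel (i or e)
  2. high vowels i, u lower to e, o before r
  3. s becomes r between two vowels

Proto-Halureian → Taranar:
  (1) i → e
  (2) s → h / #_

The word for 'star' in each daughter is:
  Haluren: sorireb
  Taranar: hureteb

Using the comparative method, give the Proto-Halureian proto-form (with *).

*suriteb

Position 2: Haluren has o, Taranar has u. Taranar preserves u here (none of its changes turn any other segment into u), so the proto-segment is *u.
Position 4: Haluren has i, Taranar has e. Haluren preserves i here (none of its changes turn any other segment into i), so the proto-segment is *i.
Verify the candidate proto-form against each daughter:
Haluren: *suriteb
  suriteb → suriseb   [palatalisation]
  suriseb → soriseb   [pre-rhotic lowering]
  soriseb → sorireb   [rhotacism]
  giving Haluren sorireb.
Taranar: start from *suriteb.
  rule 1 (vowel merger): suriteb → sureteb
  rule 2 (debuccalisation): sureteb → hureteb
  ⇒ Taranar hureteb
No other proto-form is consistent with every reflex, so the reconstruction is *suriteb.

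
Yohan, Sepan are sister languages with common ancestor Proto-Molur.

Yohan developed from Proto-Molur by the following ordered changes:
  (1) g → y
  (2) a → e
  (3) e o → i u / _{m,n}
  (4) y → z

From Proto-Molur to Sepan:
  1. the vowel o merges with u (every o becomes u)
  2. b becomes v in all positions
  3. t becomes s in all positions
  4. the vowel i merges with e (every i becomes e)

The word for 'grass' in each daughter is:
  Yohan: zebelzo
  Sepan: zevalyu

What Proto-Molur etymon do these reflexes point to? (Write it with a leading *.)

*zebalyo

Position 7: Yohan has o, Sepan has u. Yohan preserves o here (none of its changes turn any other segment into o), so the proto-segment is *o.
Position 6: Yohan has z, Sepan has y. Sepan preserves y here (none of its changes turn any other segment into y), so the proto-segment is *y.
This points to *zebalyo. Verify forward in each daughter:
Yohan: *zebalyo
  zebalyo (rule 1 does not apply)
  zebalyo → zebelyo   [vowel merger]
  zebelyo (rule 3 does not apply)
  zebelyo → zebelzo   [unconditioned shift]
  giving Yohan zebelzo.
Sepan: *zebalyo
  zebalyo → zebalyu   [vowel merger]
  zebalyu → zevalyu   [unconditioned shift]
  zevalyu (rule 3 does not apply)
  zevalyu (rule 4 does not apply)
  giving Sepan zevalyu.
No other proto-form is consistent with every reflex, so the reconstruction is *zebalyo.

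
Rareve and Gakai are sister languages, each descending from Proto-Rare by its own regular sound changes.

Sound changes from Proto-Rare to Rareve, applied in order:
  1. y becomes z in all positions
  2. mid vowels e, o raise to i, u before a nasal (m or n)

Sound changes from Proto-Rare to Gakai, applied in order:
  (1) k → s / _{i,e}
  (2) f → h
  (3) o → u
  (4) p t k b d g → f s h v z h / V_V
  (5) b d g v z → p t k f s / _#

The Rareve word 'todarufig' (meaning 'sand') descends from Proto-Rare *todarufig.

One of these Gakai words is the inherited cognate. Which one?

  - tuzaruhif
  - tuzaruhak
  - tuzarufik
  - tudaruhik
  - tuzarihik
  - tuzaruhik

tuzaruhik

Gakai: start from *todarufig.
  rule 1: no change — todarufig
  rule 2 (unconditioned shift): todarufig → todaruhig
  rule 3 (vowel merger): todaruhig → tudaruhig
  rule 4 (intervocalic lenition): tudaruhig → tuzaruhig
  rule 5 (final devoicing): tuzaruhig → tuzaruhik
  ⇒ Gakai tuzaruhik
The other candidates each miss or misapply at least one Gakai change.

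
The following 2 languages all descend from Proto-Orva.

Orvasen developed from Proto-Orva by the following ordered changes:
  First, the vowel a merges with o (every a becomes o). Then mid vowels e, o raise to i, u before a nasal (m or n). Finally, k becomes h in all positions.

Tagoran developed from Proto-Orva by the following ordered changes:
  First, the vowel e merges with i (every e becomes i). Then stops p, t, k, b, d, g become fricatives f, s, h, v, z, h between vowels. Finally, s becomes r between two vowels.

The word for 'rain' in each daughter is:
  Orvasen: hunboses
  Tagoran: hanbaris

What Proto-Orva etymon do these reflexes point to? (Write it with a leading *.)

Position 7: Orvasen has e, Tagoran has i. Orvasen preserves e here (none of its changes turn any other segment into e), so the proto-segment is *e.
Position 5: Orvasen has o, Tagoran has a. Tagoran preserves a here (none of its changes turn any other segment into a), so the proto-segment is *a.
This points to *hanbases. Verify forward in each daughter:
Orvasen: *hanbases > honboses > hunboses  (by vowel merger, pre-nasal raising)
Tagoran: start from *hanbases.
  rule 1 (vowel merger): hanbases → hanbasis
  rule 2: no change — hanbasis
  rule 3 (rhotacism): hanbasis → hanbaris
  ⇒ Tagoran hanbaris
Only *hanbases yields all of Orvasen hunboses, Tagoran hanbaris.

*hanbases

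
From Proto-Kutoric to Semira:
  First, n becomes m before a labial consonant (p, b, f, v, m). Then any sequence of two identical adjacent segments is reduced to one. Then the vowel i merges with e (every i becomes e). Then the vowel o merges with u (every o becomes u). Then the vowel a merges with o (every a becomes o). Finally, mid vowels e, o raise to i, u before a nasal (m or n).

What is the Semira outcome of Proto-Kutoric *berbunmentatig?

Semira: start from *berbunmentatig.
  rule 1 (nasal place assimilation): berbunmentatig → berbummentatig
  rule 2 (degemination): berbummentatig → berbumentatig
  rule 3 (vowel merger): berbumentatig → berbumentateg
  rule 4: no change — berbumentateg
  rule 5 (vowel merger): berbumentateg → berbumentoteg
  rule 6 (pre-nasal raising): berbumentoteg → berbumintoteg
  ⇒ Semira berbumintoteg

berbumintoteg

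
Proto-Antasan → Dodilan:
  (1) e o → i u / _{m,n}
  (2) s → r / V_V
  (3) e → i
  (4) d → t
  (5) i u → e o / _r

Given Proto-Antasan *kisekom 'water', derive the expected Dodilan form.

kerikum

Dodilan: *kisekom > kisekum > kirekum > kirikum > kerikum  (by pre-nasal raising, rhotacism, vowel merger, pre-rhotic lowering)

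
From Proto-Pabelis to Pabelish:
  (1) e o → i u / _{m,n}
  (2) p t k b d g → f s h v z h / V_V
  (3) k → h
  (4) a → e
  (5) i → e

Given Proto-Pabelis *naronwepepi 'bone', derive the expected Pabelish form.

nerunwefefe

Pabelish: start from *naronwepepi.
  rule 1 (pre-nasal raising): naronwepepi → narunwepepi
  rule 2 (intervocalic lenition): narunwepepi → narunwefefi
  rule 3: no change — narunwefefi
  rule 4 (vowel merger): narunwefefi → nerunwefefi
  rule 5 (vowel merger): nerunwefefi → nerunwefefe
  ⇒ Pabelish nerunwefefe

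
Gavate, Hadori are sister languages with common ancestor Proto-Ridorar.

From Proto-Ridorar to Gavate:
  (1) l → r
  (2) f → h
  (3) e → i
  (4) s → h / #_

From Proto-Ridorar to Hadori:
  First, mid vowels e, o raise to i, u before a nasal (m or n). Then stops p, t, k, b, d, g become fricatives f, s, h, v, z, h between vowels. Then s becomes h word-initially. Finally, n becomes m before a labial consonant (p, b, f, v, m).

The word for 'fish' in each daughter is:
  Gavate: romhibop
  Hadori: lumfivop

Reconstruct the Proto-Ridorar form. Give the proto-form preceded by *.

*lomfibop

Position 1: Gavate has r, Hadori has l. Hadori preserves l here (none of its changes turn any other segment into l), so the proto-segment is *l.
Position 4: Gavate has h, Hadori has f. Taking the neighbouring segments as reconstructed: Gavate h could go back to *f or *h; Hadori f can only go back to *f — the one source consistent with every daughter is *f.
This points to *lomfibop. Verify forward in each daughter:
Gavate: *lomfibop
  lomfibop → romfibop   [unconditioned shift]
  romfibop → romhibop   [unconditioned shift]
  romhibop (rule 3 does not apply)
  romhibop (rule 4 does not apply)
  giving Gavate romhibop.
Hadori: *lomfibop
  lomfibop → lumfibop   [pre-nasal raising]
  lumfibop → lumfivop   [intervocalic lenition]
  lumfivop (rule 3 does not apply)
  lumfivop (rule 4 does not apply)
  giving Hadori lumfivop.
No other proto-form is consistent with every reflex, so the reconstruction is *lomfibop.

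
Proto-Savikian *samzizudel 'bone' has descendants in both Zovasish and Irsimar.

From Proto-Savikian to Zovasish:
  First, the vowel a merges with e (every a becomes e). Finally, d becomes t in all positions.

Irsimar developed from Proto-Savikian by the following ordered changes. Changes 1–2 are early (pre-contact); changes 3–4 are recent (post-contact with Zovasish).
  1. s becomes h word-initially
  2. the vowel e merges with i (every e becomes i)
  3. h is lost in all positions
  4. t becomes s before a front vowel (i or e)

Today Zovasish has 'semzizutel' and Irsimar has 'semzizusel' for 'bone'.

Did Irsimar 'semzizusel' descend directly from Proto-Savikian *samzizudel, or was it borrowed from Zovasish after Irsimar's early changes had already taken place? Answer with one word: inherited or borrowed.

If inherited, *samzizudel would pass through all of Irsimar's changes:
Irsimar: *samzizudel > hamzizudel > hamzizudil > amzizudil  (by debuccalisation, vowel merger, h-loss)
If borrowed from Zovasish 'semzizutel' after the early changes, it would undergo only the recent ones:
  rule 3 (h-loss): no change (semzizutel)
  rule 4 (palatalisation): semzizutel → semzizusel
  ⇒ as a loan: semzizusel
Irsimar 'semzizusel' matches the loan outcome 'semzizusel', not the inherited 'amzizudil' — it skipped the early Irsimar changes, so it was borrowed from Zovasish.

borrowed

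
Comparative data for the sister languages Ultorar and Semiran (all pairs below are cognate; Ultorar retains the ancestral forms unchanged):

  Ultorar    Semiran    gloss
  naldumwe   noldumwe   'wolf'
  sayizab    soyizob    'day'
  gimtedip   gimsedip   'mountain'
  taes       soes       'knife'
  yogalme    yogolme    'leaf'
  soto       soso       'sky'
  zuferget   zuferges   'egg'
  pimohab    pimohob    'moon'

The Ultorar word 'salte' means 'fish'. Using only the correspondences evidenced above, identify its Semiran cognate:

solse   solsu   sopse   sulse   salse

solse

naldumwe ~ noldumwe, sayizab ~ soyizob — Ultorar a corresponds to Semiran o after a consonant, before a consonant other than r, m, n, p, b, f, v.
gimtedip ~ gimsedip — Ultorar t corresponds to Semiran s after a consonant, before a front vowel.
Applying these to Ultorar 'salte':
  salte → solte   (a→o after a consonant, before a consonant other than r, m, n, p, b, f, v)
  solte → solse   (t→s after a consonant, before a front vowel)
So the Semiran cognate is 'solse'.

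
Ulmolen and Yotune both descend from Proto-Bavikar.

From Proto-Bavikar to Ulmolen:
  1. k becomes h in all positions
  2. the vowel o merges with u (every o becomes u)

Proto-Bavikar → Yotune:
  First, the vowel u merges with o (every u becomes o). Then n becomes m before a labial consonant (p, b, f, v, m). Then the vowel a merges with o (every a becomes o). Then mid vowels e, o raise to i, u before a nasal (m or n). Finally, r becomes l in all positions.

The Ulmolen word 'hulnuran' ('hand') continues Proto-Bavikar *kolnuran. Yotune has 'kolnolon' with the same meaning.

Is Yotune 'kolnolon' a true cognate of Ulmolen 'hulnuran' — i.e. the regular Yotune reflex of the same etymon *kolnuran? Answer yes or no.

no

Derive the expected Yotune reflex of *kolnuran:
Yotune: start from *kolnuran.
  rule 1 (vowel merger): kolnuran → kolnoran
  rule 2: no change — kolnoran
  rule 3 (vowel merger): kolnoran → kolnoron
  rule 4 (pre-nasal raising): kolnoron → kolnorun
  rule 5 (unconditioned shift): kolnorun → kolnolun
  ⇒ Yotune kolnolun
The regular Yotune reflex would be 'kolnolun', but the attested form is 'kolnolon'. The correspondence is irregular, so they are not cognates (the Yotune form has a different source).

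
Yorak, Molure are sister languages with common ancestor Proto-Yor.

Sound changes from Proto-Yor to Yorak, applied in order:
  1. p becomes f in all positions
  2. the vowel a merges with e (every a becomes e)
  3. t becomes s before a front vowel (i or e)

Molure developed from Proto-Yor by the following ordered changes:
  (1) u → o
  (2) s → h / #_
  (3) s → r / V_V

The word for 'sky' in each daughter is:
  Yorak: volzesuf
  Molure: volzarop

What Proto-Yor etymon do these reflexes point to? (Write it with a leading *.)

*volzasup

Position 5: Yorak has e, Molure has a. Molure preserves a here (none of its changes turn any other segment into a), so the proto-segment is *a.
Position 8: Yorak has f, Molure has p. Molure preserves p here (none of its changes turn any other segment into p), so the proto-segment is *p.
Verify the candidate proto-form against each daughter:
Yorak: *volzasup
  volzasup → volzasuf   [unconditioned shift]
  volzasuf → volzesuf   [vowel merger]
  volzesuf (rule 3 does not apply)
  giving Yorak volzesuf.
Molure: start from *volzasup.
  rule 1 (vowel merger): volzasup → volzasop
  rule 2: no change — volzasop
  rule 3 (rhotacism): volzasop → volzarop
  ⇒ Molure volzarop
*volzasup is the unique common source.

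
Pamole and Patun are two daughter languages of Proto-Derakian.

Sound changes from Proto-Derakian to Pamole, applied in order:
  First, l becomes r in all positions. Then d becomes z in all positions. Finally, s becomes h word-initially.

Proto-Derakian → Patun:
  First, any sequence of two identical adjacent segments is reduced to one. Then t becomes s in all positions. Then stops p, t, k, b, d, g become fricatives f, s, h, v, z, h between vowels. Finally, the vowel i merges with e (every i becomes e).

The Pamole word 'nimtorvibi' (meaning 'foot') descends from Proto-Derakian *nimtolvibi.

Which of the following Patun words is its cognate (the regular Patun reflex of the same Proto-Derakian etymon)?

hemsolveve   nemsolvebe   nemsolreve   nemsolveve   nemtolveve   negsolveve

Patun: start from *nimtolvibi.
  rule 1: no change — nimtolvibi
  rule 2 (unconditioned shift): nimtolvibi → nimsolvibi
  rule 3 (intervocalic lenition): nimsolvibi → nimsolvivi
  rule 4 (vowel merger): nimsolvivi → nemsolveve
  ⇒ Patun nemsolveve
Among the options, 'nemsolveve' alone shows every Patun change applied in order.

nemsolveve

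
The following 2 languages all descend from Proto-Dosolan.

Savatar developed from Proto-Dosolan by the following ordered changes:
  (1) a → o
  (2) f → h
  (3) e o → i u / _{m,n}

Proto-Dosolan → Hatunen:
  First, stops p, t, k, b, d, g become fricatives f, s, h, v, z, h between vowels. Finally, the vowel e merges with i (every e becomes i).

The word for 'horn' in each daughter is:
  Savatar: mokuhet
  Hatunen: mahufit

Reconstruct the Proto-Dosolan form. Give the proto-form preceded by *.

*makufet

Position 6: Savatar has e, Hatunen has i. Savatar preserves e here (none of its changes turn any other segment into e), so the proto-segment is *e.
Position 3: Savatar has k, Hatunen has h. Savatar preserves k here (none of its changes turn any other segment into k), so the proto-segment is *k.
Position 5: Savatar has h, Hatunen has f. Taking the neighbouring segments as reconstructed: Savatar h could go back to *f or *h; Hatunen f could go back to *p or *f — the one source consistent with every daughter is *f.
This points to *makufet. Verify forward in each daughter:
Savatar: *makufet > mokufet > mokuhet  (by vowel merger, unconditioned shift)
Hatunen: start from *makufet.
  rule 1 (intervocalic lenition): makufet → mahufet
  rule 2 (vowel merger): mahufet → mahufit
  ⇒ Hatunen mahufit
*makufet is the unique common source.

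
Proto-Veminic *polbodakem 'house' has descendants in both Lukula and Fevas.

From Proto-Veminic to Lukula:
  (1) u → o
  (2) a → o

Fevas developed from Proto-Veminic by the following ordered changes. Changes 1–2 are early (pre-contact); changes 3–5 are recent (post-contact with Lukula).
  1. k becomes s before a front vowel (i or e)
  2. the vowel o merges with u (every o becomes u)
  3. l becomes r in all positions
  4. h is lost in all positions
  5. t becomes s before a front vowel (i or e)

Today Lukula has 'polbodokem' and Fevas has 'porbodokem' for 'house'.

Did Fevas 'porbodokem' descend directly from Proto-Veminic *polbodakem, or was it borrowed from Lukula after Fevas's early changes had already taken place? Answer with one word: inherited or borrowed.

If inherited, *polbodakem would pass through all of Fevas's changes:
Fevas: start from *polbodakem.
  rule 1 (palatalisation): polbodakem → polbodasem
  rule 2 (vowel merger): polbodasem → pulbudasem
  rule 3 (unconditioned shift): pulbudasem → purbudasem
  rule 4: no change — purbudasem
  rule 5: no change — purbudasem
  ⇒ Fevas purbudasem
If borrowed from Lukula 'polbodokem' after the early changes, it would undergo only the recent ones:
  rule 3 (unconditioned shift): polbodokem → porbodokem
  rule 4 (h-loss): no change (porbodokem)
  rule 5 (palatalisation): no change (porbodokem)
  ⇒ as a loan: porbodokem
Fevas 'porbodokem' matches the loan outcome 'porbodokem', not the inherited 'purbudasem' — it skipped the early Fevas changes, so it was borrowed from Lukula.

borrowed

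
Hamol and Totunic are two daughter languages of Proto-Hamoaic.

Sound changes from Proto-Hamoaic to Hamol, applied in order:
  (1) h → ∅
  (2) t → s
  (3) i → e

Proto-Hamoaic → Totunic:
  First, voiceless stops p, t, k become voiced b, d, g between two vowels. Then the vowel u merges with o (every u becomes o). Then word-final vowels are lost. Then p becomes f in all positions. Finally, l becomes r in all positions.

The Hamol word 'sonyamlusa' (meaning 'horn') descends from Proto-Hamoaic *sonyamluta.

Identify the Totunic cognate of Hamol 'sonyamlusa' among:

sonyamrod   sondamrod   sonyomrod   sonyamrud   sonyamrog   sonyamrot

Totunic: *sonyamluta
  sonyamluta → sonyamluda   [intervocalic voicing]
  sonyamluda → sonyamloda   [vowel merger]
  sonyamloda → sonyamlod   [apocope]
  sonyamlod (rule 4 does not apply)
  sonyamlod → sonyamrod   [unconditioned shift]
  giving Totunic sonyamrod.

sonyamrod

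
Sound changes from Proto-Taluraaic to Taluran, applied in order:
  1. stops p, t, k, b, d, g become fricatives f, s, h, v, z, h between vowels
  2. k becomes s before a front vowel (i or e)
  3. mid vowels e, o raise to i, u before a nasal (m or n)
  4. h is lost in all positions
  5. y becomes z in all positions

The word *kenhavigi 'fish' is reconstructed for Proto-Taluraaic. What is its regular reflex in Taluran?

Taluran: start from *kenhavigi.
  rule 1 (intervocalic lenition): kenhavigi → kenhavihi
  rule 2 (palatalisation): kenhavihi → senhavihi
  rule 3 (pre-nasal raising): senhavihi → sinhavihi
  rule 4 (h-loss): sinhavihi → sinavii
  rule 5: no change — sinavii
  ⇒ Taluran sinavii

sinavii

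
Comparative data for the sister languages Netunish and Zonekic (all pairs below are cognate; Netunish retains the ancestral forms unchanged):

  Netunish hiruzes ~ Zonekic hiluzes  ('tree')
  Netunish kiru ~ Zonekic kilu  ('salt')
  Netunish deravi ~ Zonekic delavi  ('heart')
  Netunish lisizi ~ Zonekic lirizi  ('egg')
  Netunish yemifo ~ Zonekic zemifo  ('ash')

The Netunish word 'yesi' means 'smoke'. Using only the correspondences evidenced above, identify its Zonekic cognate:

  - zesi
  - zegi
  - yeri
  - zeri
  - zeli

yemifo ~ zemifo — Netunish y corresponds to Zonekic z word-initially before a front vowel.
lisizi ~ lirizi — Netunish s corresponds to Zonekic r between vowels (before a front vowel).
Applying these to Netunish 'yesi':
  yesi → zesi   (y→z word-initially before a front vowel)
  zesi → zeri   (s→r between vowels (before a front vowel))
So the Zonekic cognate is 'zeri'.

zeri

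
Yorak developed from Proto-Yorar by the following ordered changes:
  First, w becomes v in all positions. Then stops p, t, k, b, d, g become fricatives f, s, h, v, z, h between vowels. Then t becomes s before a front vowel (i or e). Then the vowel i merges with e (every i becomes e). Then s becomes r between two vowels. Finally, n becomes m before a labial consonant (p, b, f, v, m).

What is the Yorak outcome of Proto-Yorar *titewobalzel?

Yorak: *titewobalzel
  titewobalzel → titevobalzel   [unconditioned shift]
  titevobalzel → tisevovalzel   [intervocalic lenition]
  tisevovalzel → sisevovalzel   [palatalisation]
  sisevovalzel → sesevovalzel   [vowel merger]
  sesevovalzel → serevovalzel   [rhotacism]
  serevovalzel (rule 6 does not apply)
  giving Yorak serevovalzel.

serevovalzel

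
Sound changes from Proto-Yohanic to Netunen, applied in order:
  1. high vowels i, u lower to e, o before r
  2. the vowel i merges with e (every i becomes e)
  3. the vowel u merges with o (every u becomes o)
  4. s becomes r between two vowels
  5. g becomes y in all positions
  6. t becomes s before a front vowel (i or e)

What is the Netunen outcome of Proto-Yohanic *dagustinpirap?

dayossenperap

Netunen: *dagustinpirap
  dagustinpirap → dagustinperap   [pre-rhotic lowering]
  dagustinperap → dagustenperap   [vowel merger]
  dagustenperap → dagostenperap   [vowel merger]
  dagostenperap (rule 4 does not apply)
  dagostenperap → dayostenperap   [unconditioned shift]
  dayostenperap → dayossenperap   [palatalisation]
  giving Netunen dayossenperap.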